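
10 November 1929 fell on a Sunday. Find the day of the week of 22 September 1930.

Monday

November 1929: 30 − 10 = 20 days remain.
Then 9 full months totalling 274 days.
September 1–22, 1930: 22 days.
Total: 20 + 274 + 22 = 316 days.
316 mod 7 = 1, so 1 day after Sunday is Monday.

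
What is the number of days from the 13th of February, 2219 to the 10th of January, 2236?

From February 13, 2219 to February 13, 2235: 16 years, of which 4 contain a Feb 29 — 12×365 + 4×366 = 5844 days.
February 2235: 28 − 13 = 15 days remain (2235 is not a leap year, so February has 28 days).
Then 10 full months totalling 306 days.
January 1–10, 2236: 10 days.
Residual: 331 days.
Total: 6175 days.

6175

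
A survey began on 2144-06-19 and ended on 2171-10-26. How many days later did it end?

9990

From June 19, 2144 to June 19, 2171: 27 years, of which 6 contain a Feb 29 — 21×365 + 6×366 = 9861 days.
June 2171: 30 − 19 = 11 days remain.
Then July (31), August (31), September (30): 31 + 31 + 30 = 92 days.
October 1–26, 2171: 26 days.
Residual: 129 days.
Total: 9990 days.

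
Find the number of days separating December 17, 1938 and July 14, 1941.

Day-of-year of December 17, 1938: 351.
Day-of-year of July 14, 1941: 195.
1938 has 365 days, so 365 − 351 = 14 days remain in 1938.
Full years: 1939: 365; 1940: 366. Sum = 731.
Total: 14 + 731 + 195 = 940 days.

940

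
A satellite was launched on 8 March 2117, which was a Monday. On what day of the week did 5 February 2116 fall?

Wednesday

Count forward from the earlier date (February 5, 2116) to the later (March 8, 2117):
Day-of-year of February 5, 2116: 36.
Day-of-year of March 8, 2117: 67.
2116 has 366 days, so 366 − 36 = 330 days remain in 2116.
Total: 330 + 67 = 397 days.
397 mod 7 = 5, so 5 days before Monday is Wednesday.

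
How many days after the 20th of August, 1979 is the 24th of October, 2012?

12119

From August 20, 1979 to August 20, 2012: 33 years, of which 9 contain a Feb 29 — 24×365 + 9×366 = 12054 days.
(2000 is a leap year (divisible by 400).)
August 2012: 31 − 20 = 11 days remain.
Then September (30): 30 days.
October 1–24, 2012: 24 days.
Residual: 65 days.
Total: 12119 days.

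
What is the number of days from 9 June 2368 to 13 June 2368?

Within June 2368: 13 − 9 = 4 days.

4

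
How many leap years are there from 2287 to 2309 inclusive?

Years divisible by 4 in [2287, 2309]: 2288, 2292, 2296, 2300, 2304, 2308.
Of these, 2300 is divisible by 100 but not 400, so not leap.
Leap years: 6 − 1 = 5.

5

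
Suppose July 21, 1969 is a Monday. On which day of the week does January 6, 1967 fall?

Count forward from the earlier date (January 6, 1967) to the later (July 21, 1969):
January 6, 1967 → January 6, 1968: 365 days.
January 6, 1968 → January 6, 1969: 366 days (1968 is a leap year).
January 1969: 31 − 6 = 25 days remain.
Then February 1969 (28), March (31), April (30), May (31), June (30): 28 + 31 + 30 + 31 + 30 = 150 days.
July 1–21, 1969: 21 days.
Residual: 196 days.
Total: 927 days.
927 mod 7 = 3, so 3 days before Monday is Friday.

Friday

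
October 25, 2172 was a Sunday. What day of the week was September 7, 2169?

Count forward from the earlier date (September 7, 2169) to the later (October 25, 2172):
Day-of-year of September 7, 2169: 250.
Day-of-year of October 25, 2172: 299.
2169 has 365 days, so 365 − 250 = 115 days remain in 2169.
Full years: 2170: 365; 2171: 365. Sum = 730.
Total: 115 + 730 + 299 = 1144 days.
1144 mod 7 = 3, so 3 days before Sunday is Thursday.

Thursday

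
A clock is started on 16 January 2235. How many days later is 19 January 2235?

3

Within January 2235: 19 − 16 = 3 days.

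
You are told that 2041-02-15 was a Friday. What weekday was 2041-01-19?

Count forward from the earlier date (January 19, 2041) to the later (February 15, 2041):
January 2041: 31 − 19 = 12 days remain.
February 1–15, 2041: 15 days (2041 is not a leap year).
Total: 12 + 15 = 27 days.
27 mod 7 = 6, so 6 days before Friday is Saturday.

Saturday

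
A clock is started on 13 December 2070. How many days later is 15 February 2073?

December 13, 2070 → December 13, 2071: 365 days.
December 13, 2071 → December 13, 2072: 366 days (2072 is a leap year).
December 2072: 31 − 13 = 18 days remain.
Then January (31): 31 days.
February 1–15, 2073: 15 days (2073 is not a leap year).
Residual: 64 days.
Total: 795 days.

795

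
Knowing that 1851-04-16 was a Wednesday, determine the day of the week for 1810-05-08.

Count forward from the earlier date (May 8, 1810) to the later (April 16, 1851):
From May 8, 1810 to May 8, 1850: 40 years, of which 10 contain a Feb 29 — 30×365 + 10×366 = 14610 days.
May 1850: 31 − 8 = 23 days remain.
Then 10 full months totalling 304 days.
April 1–16, 1851: 16 days.
Residual: 343 days.
Total: 14953 days.
14953 mod 7 = 1, so 1 day before Wednesday is Tuesday.

Tuesday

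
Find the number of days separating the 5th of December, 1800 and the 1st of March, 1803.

Day-of-year of December 5, 1800: 339.
Day-of-year of March 1, 1803: 60.
1800 has 365 days, so 365 − 339 = 26 days remain in 1800.
Full years: 1801: 365; 1802: 365. Sum = 730.
Total: 26 + 730 + 60 = 816 days.

816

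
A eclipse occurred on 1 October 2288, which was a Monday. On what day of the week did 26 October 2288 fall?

Within October 2288: 26 − 1 = 25 days.
25 mod 7 = 4, so 4 days after Monday is Friday.

Friday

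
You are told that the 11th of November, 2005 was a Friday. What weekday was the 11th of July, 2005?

Count forward from the earlier date (July 11, 2005) to the later (November 11, 2005):
July 2005: 31 − 11 = 20 days remain.
Then August (31), September (30), October (31): 31 + 30 + 31 = 92 days.
November 1–11, 2005: 11 days.
Total: 20 + 92 + 11 = 123 days.
123 mod 7 = 4, so 4 days before Friday is Monday.

Monday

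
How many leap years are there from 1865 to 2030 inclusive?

40

Years divisible by 4: 1868, 1872, …, 2028 — 41 in all.
Of these, 1900 is divisible by 100 but not 400, so not leap.
2000 is divisible by 400, so still leap.
Leap years: 41 − 1 = 40.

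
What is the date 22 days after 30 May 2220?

21 June 2220

Count 22 days after May 30, 2220:
May 2220: 31 − 30 = 1 day remains.
June 1–21, 2220: 21 days.
Total: 1 + 21 = 22 days.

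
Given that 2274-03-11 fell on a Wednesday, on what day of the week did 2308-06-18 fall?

Thursday

Day-of-year of March 11, 2274: 70.
Day-of-year of June 18, 2308: 170.
2274 has 365 days, so 365 − 70 = 295 days remain in 2274.
Full years 2275–2307: 26 common + 7 leap = 26×365 + 7×366 = 12052 days.
Total: 295 + 12052 + 170 = 12517 days.
12517 mod 7 = 1, so 1 day after Wednesday is Thursday.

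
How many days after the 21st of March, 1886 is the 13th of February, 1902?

5807

From March 21, 1886 to March 21, 1901: 15 years, of which 3 contain a Feb 29 — 12×365 + 3×366 = 5478 days.
(1900 is not a leap year (divisible by 100 but not 400).)
March 1901: 31 − 21 = 10 days remain.
Then 10 full months totalling 306 days.
February 1–13, 1902: 13 days (1902 is not a leap year).
Residual: 329 days.
Total: 5807 days.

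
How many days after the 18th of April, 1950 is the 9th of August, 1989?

14358

From April 18, 1950 to April 18, 1989: 39 years, of which 10 contain a Feb 29 — 29×365 + 10×366 = 14245 days.
April 1989: 30 − 18 = 12 days remain.
Then May (31), June (30), July (31): 31 + 30 + 31 = 92 days.
August 1–9, 1989: 9 days.
Residual: 113 days.
Total: 14358 days.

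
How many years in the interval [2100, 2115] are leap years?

3

Years divisible by 4 in [2100, 2115]: 2100, 2104, 2108, 2112.
Of these, 2100 is divisible by 100 but not 400, so not leap.
Leap years: 4 − 1 = 3.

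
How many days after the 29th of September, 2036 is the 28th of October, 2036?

29

September 2036: 30 − 29 = 1 day remains.
October 1–28, 2036: 28 days.
Total: 1 + 28 = 29 days.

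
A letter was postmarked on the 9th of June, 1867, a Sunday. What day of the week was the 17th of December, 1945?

Monday

From June 9, 1867 to June 9, 1945: 78 years, of which 19 contain a Feb 29 — 59×365 + 19×366 = 28489 days.
(1900 is not a leap year (divisible by 100 but not 400).)
June 1945: 30 − 9 = 21 days remain.
Then July (31), August (31), September (30), October (31), November (30): 31 + 31 + 30 + 31 + 30 = 153 days.
December 1–17, 1945: 17 days.
Residual: 191 days.
Total: 28680 days.
28680 mod 7 = 1, so 1 day after Sunday is Monday.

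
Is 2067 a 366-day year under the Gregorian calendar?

2067 is not a leap year.

No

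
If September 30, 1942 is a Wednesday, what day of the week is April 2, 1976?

Friday

Day-of-year of September 30, 1942: 273.
Day-of-year of April 2, 1976: 93.
1942 has 365 days, so 365 − 273 = 92 days remain in 1942.
Full years 1943–1975: 25 common + 8 leap = 25×365 + 8×366 = 12053 days.
Total: 92 + 12053 + 93 = 12238 days.
12238 mod 7 = 2, so 2 days after Wednesday is Friday.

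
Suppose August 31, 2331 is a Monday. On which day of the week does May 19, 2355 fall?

From August 31, 2331 to August 31, 2354: 23 years, of which 6 contain a Feb 29 — 17×365 + 6×366 = 8401 days.
August 2354: 31 − 31 = 0 days remain.
Then September (30), October (31), November (30), December (31), January (31), February 2355 (28), March (31), April (30): 30 + 31 + 30 + 31 + 31 + 28 + 31 + 30 = 242 days.
May 1–19, 2355: 19 days.
Residual: 261 days.
Total: 8662 days.
8662 mod 7 = 3, so 3 days after Monday is Thursday.

Thursday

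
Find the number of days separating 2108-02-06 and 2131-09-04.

8611

From February 6, 2108 to February 6, 2131: 23 years, of which 6 contain a Feb 29 — 17×365 + 6×366 = 8401 days.
February 2131: 28 − 6 = 22 days remain (2131 is not a leap year, so February has 28 days).
Then March (31), April (30), May (31), June (30), July (31), August (31): 31 + 30 + 31 + 30 + 31 + 31 = 184 days.
September 1–4, 2131: 4 days.
Residual: 210 days.
Total: 8611 days.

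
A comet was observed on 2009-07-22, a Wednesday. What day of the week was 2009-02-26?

Thursday

Count forward from the earlier date (February 26, 2009) to the later (July 22, 2009):
February 2009: 28 − 26 = 2 days remain (2009 is not a leap year, so February has 28 days).
Then March (31), April (30), May (31), June (30): 31 + 30 + 31 + 30 = 122 days.
July 1–22, 2009: 22 days.
Total: 2 + 122 + 22 = 146 days.
146 mod 7 = 6, so 6 days before Wednesday is Thursday.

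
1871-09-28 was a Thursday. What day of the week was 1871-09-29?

Within September 1871: 29 − 28 = 1 day.
1 mod 7 = 1, so 1 day after Thursday is Friday.

Friday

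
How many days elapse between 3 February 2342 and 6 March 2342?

February 2342: 28 − 3 = 25 days remain (2342 is not a leap year, so February has 28 days).
March 1–6, 2342: 6 days.
Total: 25 + 6 = 31 days.

31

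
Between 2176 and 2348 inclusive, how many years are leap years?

42

Years divisible by 4: 2176, 2180, …, 2348 — 44 in all.
Of these, 2200, 2300 are divisible by 100 but not 400, so not leap.
Leap years: 44 − 2 = 42.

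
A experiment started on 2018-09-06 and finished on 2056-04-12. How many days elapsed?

Day-of-year of September 6, 2018: 249.
Day-of-year of April 12, 2056: 103.
2018 has 365 days, so 365 − 249 = 116 days remain in 2018.
Full years 2019–2055: 28 common + 9 leap = 28×365 + 9×366 = 13514 days.
Total: 116 + 13514 + 103 = 13733 days.

13733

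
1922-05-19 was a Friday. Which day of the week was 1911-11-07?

Tuesday

Count forward from the earlier date (November 7, 1911) to the later (May 19, 1922):
From November 7, 1911 to November 7, 1921: 10 years, of which 3 contain a Feb 29 — 7×365 + 3×366 = 3653 days.
November 1921: 30 − 7 = 23 days remain.
Then December (31), January (31), February 1922 (28), March (31), April (30): 31 + 31 + 28 + 31 + 30 = 151 days.
May 1–19, 1922: 19 days.
Residual: 193 days.
Total: 3846 days.
3846 mod 7 = 3, so 3 days before Friday is Tuesday.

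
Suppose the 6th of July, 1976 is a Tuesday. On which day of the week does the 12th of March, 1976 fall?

Friday

Count forward from the earlier date (March 12, 1976) to the later (July 6, 1976):
March 1976: 31 − 12 = 19 days remain.
Then April (30), May (31), June (30): 30 + 31 + 30 = 91 days.
July 1–6, 1976: 6 days.
Total: 19 + 91 + 6 = 116 days.
116 mod 7 = 4, so 4 days before Tuesday is Friday.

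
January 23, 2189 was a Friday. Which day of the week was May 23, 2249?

Wednesday

Day-of-year of January 23, 2189: 23.
Day-of-year of May 23, 2249: 143.
2189 has 365 days, so 365 − 23 = 342 days remain in 2189.
Full years 2190–2248: 45 common + 14 leap = 45×365 + 14×366 = 21549 days.
Total: 342 + 21549 + 143 = 22034 days.
22034 mod 7 = 5, so 5 days after Friday is Wednesday.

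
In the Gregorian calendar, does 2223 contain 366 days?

2223 is not a leap year.

No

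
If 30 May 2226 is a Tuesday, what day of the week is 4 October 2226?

May 2226: 31 − 30 = 1 day remains.
Then June (30), July (31), August (31), September (30): 30 + 31 + 31 + 30 = 122 days.
October 1–4, 2226: 4 days.
Total: 1 + 122 + 4 = 127 days.
127 mod 7 = 1, so 1 day after Tuesday is Wednesday.

Wednesday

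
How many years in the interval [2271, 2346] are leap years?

18

Years divisible by 4: 2272, 2276, …, 2344 — 19 in all.
Of these, 2300 is divisible by 100 but not 400, so not leap.
Leap years: 19 − 1 = 18.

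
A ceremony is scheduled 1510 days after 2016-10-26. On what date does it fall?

2020-12-14

Count 1510 days after October 26, 2016:
October 26, 2016 → October 26, 2017: 365 days.
October 26, 2017 → October 26, 2018: 365 days.
October 26, 2018 → October 26, 2019: 365 days.
October 26, 2019 → October 26, 2020: 366 days (2020 is a leap year).
October 2020: 31 − 26 = 5 days remain.
Then November (30): 30 days.
December 1–14, 2020: 14 days.
Residual: 49 days.
Total: 1510 days.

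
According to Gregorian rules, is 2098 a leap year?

2098 is not a leap year.

No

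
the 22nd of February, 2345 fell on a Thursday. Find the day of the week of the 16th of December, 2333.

Count forward from the earlier date (December 16, 2333) to the later (February 22, 2345):
Day-of-year of December 16, 2333: 350.
Day-of-year of February 22, 2345: 53.
2333 has 365 days, so 365 − 350 = 15 days remain in 2333.
Full years 2334–2344: 8 common + 3 leap = 8×365 + 3×366 = 4018 days.
Total: 15 + 4018 + 53 = 4086 days.
4086 mod 7 = 5, so 5 days before Thursday is Saturday.

Saturday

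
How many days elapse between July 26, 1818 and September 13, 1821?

Day-of-year of July 26, 1818: 207.
Day-of-year of September 13, 1821: 256.
1818 has 365 days, so 365 − 207 = 158 days remain in 1818.
Full years: 1819: 365; 1820: 366. Sum = 731.
Total: 158 + 731 + 256 = 1145 days.

1145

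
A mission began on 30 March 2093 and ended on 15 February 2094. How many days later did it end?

322

March 2093: 31 − 30 = 1 day remains.
Then 10 full months totalling 306 days.
February 1–15, 2094: 15 days (2094 is not a leap year).
Total: 1 + 306 + 15 = 322 days.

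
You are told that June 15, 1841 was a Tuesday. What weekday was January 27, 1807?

Count forward from the earlier date (January 27, 1807) to the later (June 15, 1841):
Day-of-year of January 27, 1807: 27.
Day-of-year of June 15, 1841: 166.
1807 has 365 days, so 365 − 27 = 338 days remain in 1807.
Full years 1808–1840: 24 common + 9 leap = 24×365 + 9×366 = 12054 days.
Total: 338 + 12054 + 166 = 12558 days.
12558 is a multiple of 7, so January 27, 1807 falls on the same weekday: Tuesday.

Tuesday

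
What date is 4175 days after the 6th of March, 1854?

the 10th of August, 1865

Count 4175 days after March 6, 1854:
Day-of-year of March 6, 1854: 65.
Day-of-year of August 10, 1865: 222.
1854 has 365 days, so 365 − 65 = 300 days remain in 1854.
Full years 1855–1864: 7 common + 3 leap = 7×365 + 3×366 = 3653 days.
Total: 300 + 3653 + 222 = 4175 days.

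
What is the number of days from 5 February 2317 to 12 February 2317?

7

Within February 2317: 12 − 5 = 7 days.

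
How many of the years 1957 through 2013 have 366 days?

14

Years divisible by 4: 1960, 1964, …, 2012 — 14 in all.
2000 is divisible by 400, so still leap.
No century exceptions apply. Count: 14.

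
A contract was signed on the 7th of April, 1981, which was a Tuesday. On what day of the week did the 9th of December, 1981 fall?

April 1981: 30 − 7 = 23 days remain.
Then May (31), June (30), July (31), August (31), September (30), October (31), November (30): 31 + 30 + 31 + 31 + 30 + 31 + 30 = 214 days.
December 1–9, 1981: 9 days.
Total: 23 + 214 + 9 = 246 days.
246 mod 7 = 1, so 1 day after Tuesday is Wednesday.

Wednesday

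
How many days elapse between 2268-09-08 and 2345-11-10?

Day-of-year of September 8, 2268: 252.
Day-of-year of November 10, 2345: 314.
2268 has 366 days, so 366 − 252 = 114 days remain in 2268.
Full years 2269–2344: 58 common + 18 leap = 58×365 + 18×366 = 27758 days.
Total: 114 + 27758 + 314 = 28186 days.

28186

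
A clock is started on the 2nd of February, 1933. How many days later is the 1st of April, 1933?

February 1933: 28 − 2 = 26 days remain (1933 is not a leap year, so February has 28 days).
Then March (31): 31 days.
April 1, 1933: 1 day.
Total: 26 + 31 + 1 = 58 days.

58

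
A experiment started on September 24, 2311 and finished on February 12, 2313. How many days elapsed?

507

September 24, 2311 → September 24, 2312: 366 days (2312 is a leap year).
September 2312: 30 − 24 = 6 days remain.
Then October (31), November (30), December (31), January (31): 31 + 30 + 31 + 31 = 123 days.
February 1–12, 2313: 12 days (2313 is not a leap year).
Residual: 141 days.
Total: 507 days.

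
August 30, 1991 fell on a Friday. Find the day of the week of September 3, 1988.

Saturday

Count forward from the earlier date (September 3, 1988) to the later (August 30, 1991):
Day-of-year of September 3, 1988: 247.
Day-of-year of August 30, 1991: 242.
1988 has 366 days, so 366 − 247 = 119 days remain in 1988.
Full years: 1989: 365; 1990: 365. Sum = 730.
Total: 119 + 730 + 242 = 1091 days.
1091 mod 7 = 6, so 6 days before Friday is Saturday.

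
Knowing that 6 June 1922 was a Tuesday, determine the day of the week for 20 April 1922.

Thursday

Count forward from the earlier date (April 20, 1922) to the later (June 6, 1922):
April 1922: 30 − 20 = 10 days remain.
Then May (31): 31 days.
June 1–6, 1922: 6 days.
Total: 10 + 31 + 6 = 47 days.
47 mod 7 = 5, so 5 days before Tuesday is Thursday.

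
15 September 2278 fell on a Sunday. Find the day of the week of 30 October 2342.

Friday

Day-of-year of September 15, 2278: 258.
Day-of-year of October 30, 2342: 303.
2278 has 365 days, so 365 − 258 = 107 days remain in 2278.
Full years 2279–2341: 48 common + 15 leap = 48×365 + 15×366 = 23010 days.
Total: 107 + 23010 + 303 = 23420 days.
23420 mod 7 = 5, so 5 days after Sunday is Friday.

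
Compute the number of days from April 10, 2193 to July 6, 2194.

Day-of-year of April 10, 2193: 100.
Day-of-year of July 6, 2194: 187.
2193 has 365 days, so 365 − 100 = 265 days remain in 2193.
Total: 265 + 187 = 452 days.

452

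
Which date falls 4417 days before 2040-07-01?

2028-05-28

Count 4417 days before July 1, 2040:
From May 28, 2028 to May 28, 2040: 12 years, of which 3 contain a Feb 29 — 9×365 + 3×366 = 4383 days.
May 2040: 31 − 28 = 3 days remain.
Then June (30): 30 days.
July 1, 2040: 1 day.
Residual: 34 days.
Total: 4417 days.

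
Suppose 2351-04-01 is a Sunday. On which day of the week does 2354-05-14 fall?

Friday

April 1, 2351 → April 1, 2352: 366 days (2352 is a leap year).
April 1, 2352 → April 1, 2353: 365 days.
April 1, 2353 → April 1, 2354: 365 days.
April 2354: 30 − 1 = 29 days remain.
May 1–14, 2354: 14 days.
Residual: 43 days.
Total: 1139 days.
1139 mod 7 = 5, so 5 days after Sunday is Friday.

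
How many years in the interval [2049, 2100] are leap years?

12

Years divisible by 4: 2052, 2056, …, 2100 — 13 in all.
Of these, 2100 is divisible by 100 but not 400, so not leap.
Leap years: 13 − 1 = 12.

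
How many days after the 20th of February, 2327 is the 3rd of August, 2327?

164

February 2327: 28 − 20 = 8 days remain (2327 is not a leap year, so February has 28 days).
Then March (31), April (30), May (31), June (30), July (31): 31 + 30 + 31 + 30 + 31 = 153 days.
August 1–3, 2327: 3 days.
Total: 8 + 153 + 3 = 164 days.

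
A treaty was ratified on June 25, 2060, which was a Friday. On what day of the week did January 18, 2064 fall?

Friday

Day-of-year of June 25, 2060: 177.
Day-of-year of January 18, 2064: 18.
2060 has 366 days, so 366 − 177 = 189 days remain in 2060.
Full years: 2061: 365; 2062: 365; 2063: 365. Sum = 1095.
Total: 189 + 1095 + 18 = 1302 days.
1302 is a multiple of 7, so January 18, 2064 falls on the same weekday: Friday.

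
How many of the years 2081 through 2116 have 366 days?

Years divisible by 4 in [2081, 2116]: 2084, 2088, 2092, 2096, 2100, 2104, 2108, 2112, 2116.
Of these, 2100 is divisible by 100 but not 400, so not leap.
Leap years: 9 − 1 = 8.

8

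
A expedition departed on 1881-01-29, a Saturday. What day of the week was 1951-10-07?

Sunday

From January 29, 1881 to January 29, 1951: 70 years, of which 16 contain a Feb 29 — 54×365 + 16×366 = 25566 days.
(1900 is not a leap year (divisible by 100 but not 400).)
January 1951: 31 − 29 = 2 days remain.
Then February 1951 (28), March (31), April (30), May (31), June (30), July (31), August (31), September (30): 28 + 31 + 30 + 31 + 30 + 31 + 31 + 30 = 242 days.
October 1–7, 1951: 7 days.
Residual: 251 days.
Total: 25817 days.
25817 mod 7 = 1, so 1 day after Saturday is Sunday.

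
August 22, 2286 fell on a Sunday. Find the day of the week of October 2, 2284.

Count forward from the earlier date (October 2, 2284) to the later (August 22, 2286):
October 2284: 31 − 2 = 29 days remain.
Then 21 full months totalling 638 days.
August 1–22, 2286: 22 days.
Total: 29 + 638 + 22 = 689 days.
689 mod 7 = 3, so 3 days before Sunday is Thursday.

Thursday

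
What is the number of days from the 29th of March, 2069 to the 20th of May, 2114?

From March 29, 2069 to March 29, 2114: 45 years, of which 10 contain a Feb 29 — 35×365 + 10×366 = 16435 days.
(2100 is not a leap year (divisible by 100 but not 400).)
March 2114: 31 − 29 = 2 days remain.
Then April (30): 30 days.
May 1–20, 2114: 20 days.
Residual: 52 days.
Total: 16487 days.

16487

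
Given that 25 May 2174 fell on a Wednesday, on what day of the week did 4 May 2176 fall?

Saturday

Day-of-year of May 25, 2174: 145.
Day-of-year of May 4, 2176: 125.
2174 has 365 days, so 365 − 145 = 220 days remain in 2174.
Full years: 2175: 365. Sum = 365.
Total: 220 + 365 + 125 = 710 days.
710 mod 7 = 3, so 3 days after Wednesday is Saturday.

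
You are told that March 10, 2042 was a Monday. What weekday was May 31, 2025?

Saturday

Count forward from the earlier date (May 31, 2025) to the later (March 10, 2042):
From May 31, 2025 to May 31, 2041: 16 years, of which 4 contain a Feb 29 — 12×365 + 4×366 = 5844 days.
May 2041: 31 − 31 = 0 days remain.
Then 9 full months totalling 273 days.
March 1–10, 2042: 10 days.
Residual: 283 days.
Total: 6127 days.
6127 mod 7 = 2, so 2 days before Monday is Saturday.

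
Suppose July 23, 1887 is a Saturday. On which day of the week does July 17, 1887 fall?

Sunday

Count forward from the earlier date (July 17, 1887) to the later (July 23, 1887):
Within July 1887: 23 − 17 = 6 days.
6 mod 7 = 6, so 6 days before Saturday is Sunday.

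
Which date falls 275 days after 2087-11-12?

2088-08-13

Count 275 days after November 12, 2087:
November 2087: 30 − 12 = 18 days remain.
Then December (31), January (31), February 2088 (29), March (31), April (30), May (31), June (30), July (31): 31 + 31 + 29 + 31 + 30 + 31 + 30 + 31 = 244 days.
August 1–13, 2088: 13 days.
Residual: 275 days.
Total: 275 days.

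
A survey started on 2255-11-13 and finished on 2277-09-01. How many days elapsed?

7963

From November 13, 2255 to November 13, 2276: 21 years, of which 6 contain a Feb 29 — 15×365 + 6×366 = 7671 days.
November 2276: 30 − 13 = 17 days remain.
Then 9 full months totalling 274 days.
September 1, 2277: 1 day.
Residual: 292 days.
Total: 7963 days.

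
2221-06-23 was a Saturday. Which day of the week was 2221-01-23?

Tuesday

Count forward from the earlier date (January 23, 2221) to the later (June 23, 2221):
January 2221: 31 − 23 = 8 days remain.
Then February 2221 (28), March (31), April (30), May (31): 28 + 31 + 30 + 31 = 120 days.
June 1–23, 2221: 23 days.
Total: 8 + 120 + 23 = 151 days.
151 mod 7 = 4, so 4 days before Saturday is Tuesday.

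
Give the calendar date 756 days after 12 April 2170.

7 May 2172

Count 756 days after April 12, 2170:
April 12, 2170 → April 12, 2171: 365 days.
April 12, 2171 → April 12, 2172: 366 days (2172 is a leap year).
April 2172: 30 − 12 = 18 days remain.
May 1–7, 2172: 7 days.
Residual: 25 days.
Total: 756 days.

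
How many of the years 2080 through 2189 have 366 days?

27

Years divisible by 4: 2080, 2084, …, 2188 — 28 in all.
Of these, 2100 is divisible by 100 but not 400, so not leap.
Leap years: 28 − 1 = 27.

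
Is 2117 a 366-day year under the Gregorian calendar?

2117 is not a leap year.

No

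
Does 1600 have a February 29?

1600 is a leap year (divisible by 400).

Yes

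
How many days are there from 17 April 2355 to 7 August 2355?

112

April 2355: 30 − 17 = 13 days remain.
Then May (31), June (30), July (31): 31 + 30 + 31 = 92 days.
August 1–7, 2355: 7 days.
Total: 13 + 92 + 7 = 112 days.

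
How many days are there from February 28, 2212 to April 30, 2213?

February 2212: 29 − 28 = 1 day remains (2212 is a leap year, so February has 29 days).
Then 13 full months totalling 396 days.
April 1–30, 2213: 30 days.
Total: 1 + 396 + 30 = 427 days.

427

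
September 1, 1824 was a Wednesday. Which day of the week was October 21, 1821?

Count forward from the earlier date (October 21, 1821) to the later (September 1, 1824):
October 21, 1821 → October 21, 1822: 365 days.
October 21, 1822 → October 21, 1823: 365 days.
October 1823: 31 − 21 = 10 days remain.
Then 10 full months totalling 305 days.
September 1, 1824: 1 day.
Residual: 316 days.
Total: 1046 days.
1046 mod 7 = 3, so 3 days before Wednesday is Sunday.

Sunday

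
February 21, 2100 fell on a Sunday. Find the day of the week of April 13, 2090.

Thursday

Count forward from the earlier date (April 13, 2090) to the later (February 21, 2100):
Day-of-year of April 13, 2090: 103.
Day-of-year of February 21, 2100: 52.
2090 has 365 days, so 365 − 103 = 262 days remain in 2090.
Full years 2091–2099: 7 common + 2 leap = 7×365 + 2×366 = 3287 days.
Total: 262 + 3287 + 52 = 3601 days.
3601 mod 7 = 3, so 3 days before Sunday is Thursday.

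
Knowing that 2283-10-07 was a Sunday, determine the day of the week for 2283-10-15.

Monday

Within October 2283: 15 − 7 = 8 days.
8 mod 7 = 1, so 1 day after Sunday is Monday.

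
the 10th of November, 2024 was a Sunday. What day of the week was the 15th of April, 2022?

Count forward from the earlier date (April 15, 2022) to the later (November 10, 2024):
April 2022: 30 − 15 = 15 days remain.
Then 30 full months totalling 915 days.
November 1–10, 2024: 10 days.
Total: 15 + 915 + 10 = 940 days.
940 mod 7 = 2, so 2 days before Sunday is Friday.

Friday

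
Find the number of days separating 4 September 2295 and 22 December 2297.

Day-of-year of September 4, 2295: 247.
Day-of-year of December 22, 2297: 356.
2295 has 365 days, so 365 − 247 = 118 days remain in 2295.
Full years: 2296: 366. Sum = 366.
Total: 118 + 366 + 356 = 840 days.

840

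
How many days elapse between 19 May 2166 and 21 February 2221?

20001

Day-of-year of May 19, 2166: 139.
Day-of-year of February 21, 2221: 52.
2166 has 365 days, so 365 − 139 = 226 days remain in 2166.
Full years 2167–2220: 41 common + 13 leap = 41×365 + 13×366 = 19723 days.
Total: 226 + 19723 + 52 = 20001 days.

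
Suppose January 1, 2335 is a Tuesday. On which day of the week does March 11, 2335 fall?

Monday

January 2335: 31 − 1 = 30 days remain.
Then February 2335 (28): 28 days.
March 1–11, 2335: 11 days.
Total: 30 + 28 + 11 = 69 days.
69 mod 7 = 6, so 6 days after Tuesday is Monday.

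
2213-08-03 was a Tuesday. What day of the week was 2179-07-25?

Sunday

Count forward from the earlier date (July 25, 2179) to the later (August 3, 2213):
Day-of-year of July 25, 2179: 206.
Day-of-year of August 3, 2213: 215.
2179 has 365 days, so 365 − 206 = 159 days remain in 2179.
Full years 2180–2212: 25 common + 8 leap = 25×365 + 8×366 = 12053 days.
Total: 159 + 12053 + 215 = 12427 days.
12427 mod 7 = 2, so 2 days before Tuesday is Sunday.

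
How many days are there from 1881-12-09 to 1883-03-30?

476

December 9, 1881 → December 9, 1882: 365 days.
December 1882: 31 − 9 = 22 days remain.
Then January (31), February 1883 (28): 31 + 28 = 59 days.
March 1–30, 1883: 30 days.
Residual: 111 days.
Total: 476 days.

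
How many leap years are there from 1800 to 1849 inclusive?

12

Years divisible by 4: 1800, 1804, …, 1848 — 13 in all.
Of these, 1800 is divisible by 100 but not 400, so not leap.
Leap years: 13 − 1 = 12.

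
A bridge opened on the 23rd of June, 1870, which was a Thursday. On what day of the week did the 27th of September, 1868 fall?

Count forward from the earlier date (September 27, 1868) to the later (June 23, 1870):
September 1868: 30 − 27 = 3 days remain.
Then 20 full months totalling 608 days.
June 1–23, 1870: 23 days.
Total: 3 + 608 + 23 = 634 days.
634 mod 7 = 4, so 4 days before Thursday is Sunday.

Sunday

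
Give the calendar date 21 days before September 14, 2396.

August 24, 2396

Count 21 days before September 14, 2396:
August 2396: 31 − 24 = 7 days remain.
September 1–14, 2396: 14 days.
Total: 7 + 14 = 21 days.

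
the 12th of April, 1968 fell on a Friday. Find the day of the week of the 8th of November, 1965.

Count forward from the earlier date (November 8, 1965) to the later (April 12, 1968):
Day-of-year of November 8, 1965: 312.
Day-of-year of April 12, 1968: 103.
1965 has 365 days, so 365 − 312 = 53 days remain in 1965.
Full years: 1966: 365; 1967: 365. Sum = 730.
Total: 53 + 730 + 103 = 886 days.
886 mod 7 = 4, so 4 days before Friday is Monday.

Monday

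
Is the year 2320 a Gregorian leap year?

2320 is a leap year.

Yes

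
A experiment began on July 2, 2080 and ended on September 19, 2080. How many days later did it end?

July 2080: 31 − 2 = 29 days remain.
Then August (31): 31 days.
September 1–19, 2080: 19 days.
Total: 29 + 31 + 19 = 79 days.

79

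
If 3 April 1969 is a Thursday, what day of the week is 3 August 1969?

Sunday

April 1969: 30 − 3 = 27 days remain.
Then May (31), June (30), July (31): 31 + 30 + 31 = 92 days.
August 1–3, 1969: 3 days.
Total: 27 + 92 + 3 = 122 days.
122 mod 7 = 3, so 3 days after Thursday is Sunday.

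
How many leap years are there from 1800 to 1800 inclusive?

Years divisible by 4 in [1800, 1800]: 1800.
Of these, 1800 is divisible by 100 but not 400, so not leap.
Leap years: 1 − 1 = 0.

0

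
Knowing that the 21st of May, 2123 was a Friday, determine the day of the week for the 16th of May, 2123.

Count forward from the earlier date (May 16, 2123) to the later (May 21, 2123):
Within May 2123: 21 − 16 = 5 days.
5 mod 7 = 5, so 5 days before Friday is Sunday.

Sunday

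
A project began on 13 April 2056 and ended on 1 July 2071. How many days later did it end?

5557

From April 13, 2056 to April 13, 2071: 15 years, of which 3 contain a Feb 29 — 12×365 + 3×366 = 5478 days.
April 2071: 30 − 13 = 17 days remain.
Then May (31), June (30): 31 + 30 = 61 days.
July 1, 2071: 1 day.
Residual: 79 days.
Total: 5557 days.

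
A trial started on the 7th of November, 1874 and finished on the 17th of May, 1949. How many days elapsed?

27219

Day-of-year of November 7, 1874: 311.
Day-of-year of May 17, 1949: 137.
1874 has 365 days, so 365 − 311 = 54 days remain in 1874.
Full years 1875–1948: 56 common + 18 leap = 56×365 + 18×366 = 27028 days.
Total: 54 + 27028 + 137 = 27219 days.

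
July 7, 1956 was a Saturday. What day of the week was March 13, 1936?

Count forward from the earlier date (March 13, 1936) to the later (July 7, 1956):
Day-of-year of March 13, 1936: 73.
Day-of-year of July 7, 1956: 189.
1936 has 366 days, so 366 − 73 = 293 days remain in 1936.
Full years 1937–1955: 15 common + 4 leap = 15×365 + 4×366 = 6939 days.
Total: 293 + 6939 + 189 = 7421 days.
7421 mod 7 = 1, so 1 day before Saturday is Friday.

Friday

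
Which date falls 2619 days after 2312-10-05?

2319-12-07

Count 2619 days after October 5, 2312:
From October 5, 2312 to October 5, 2319: 7 years, of which 1 contains a Feb 29 — 6×365 + 1×366 = 2556 days.
October 2319: 31 − 5 = 26 days remain.
Then November (30): 30 days.
December 1–7, 2319: 7 days.
Residual: 63 days.
Total: 2619 days.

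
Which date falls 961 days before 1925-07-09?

1922-11-21

Count 961 days before July 9, 1925:
November 21, 1922 → November 21, 1923: 365 days.
November 21, 1923 → November 21, 1924: 366 days (1924 is a leap year).
November 1924: 30 − 21 = 9 days remain.
Then December (31), January (31), February 1925 (28), March (31), April (30), May (31), June (30): 31 + 31 + 28 + 31 + 30 + 31 + 30 = 212 days.
July 1–9, 1925: 9 days.
Residual: 230 days.
Total: 961 days.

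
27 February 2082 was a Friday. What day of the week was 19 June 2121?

Thursday

Day-of-year of February 27, 2082: 58.
Day-of-year of June 19, 2121: 170.
2082 has 365 days, so 365 − 58 = 307 days remain in 2082.
Full years 2083–2120: 29 common + 9 leap = 29×365 + 9×366 = 13879 days.
Total: 307 + 13879 + 170 = 14356 days.
14356 mod 7 = 6, so 6 days after Friday is Thursday.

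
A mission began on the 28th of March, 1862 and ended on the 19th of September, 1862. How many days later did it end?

March 1862: 31 − 28 = 3 days remain.
Then April (30), May (31), June (30), July (31), August (31): 30 + 31 + 30 + 31 + 31 = 153 days.
September 1–19, 1862: 19 days.
Total: 3 + 153 + 19 = 175 days.

175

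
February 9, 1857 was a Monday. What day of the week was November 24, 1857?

February 1857: 28 − 9 = 19 days remain (1857 is not a leap year, so February has 28 days).
Then March (31), April (30), May (31), June (30), July (31), August (31), September (30), October (31): 31 + 30 + 31 + 30 + 31 + 31 + 30 + 31 = 245 days.
November 1–24, 1857: 24 days.
Total: 19 + 245 + 24 = 288 days.
288 mod 7 = 1, so 1 day after Monday is Tuesday.

Tuesday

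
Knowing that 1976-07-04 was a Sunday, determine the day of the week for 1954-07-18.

Count forward from the earlier date (July 18, 1954) to the later (July 4, 1976):
Day-of-year of July 18, 1954: 199.
Day-of-year of July 4, 1976: 186.
1954 has 365 days, so 365 − 199 = 166 days remain in 1954.
Full years 1955–1975: 16 common + 5 leap = 16×365 + 5×366 = 7670 days.
Total: 166 + 7670 + 186 = 8022 days.
8022 is a multiple of 7, so 1954-07-18 falls on the same weekday: Sunday.

Sunday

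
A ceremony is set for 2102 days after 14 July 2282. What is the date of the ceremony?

15 April 2288

Count 2102 days after July 14, 2282:
July 14, 2282 → July 14, 2283: 365 days.
July 14, 2283 → July 14, 2284: 366 days (2284 is a leap year).
July 14, 2284 → July 14, 2285: 365 days.
July 14, 2285 → July 14, 2286: 365 days.
July 14, 2286 → July 14, 2287: 365 days.
July 2287: 31 − 14 = 17 days remain.
Then August (31), September (30), October (31), November (30), December (31), January (31), February 2288 (29), March (31): 31 + 30 + 31 + 30 + 31 + 31 + 29 + 31 = 244 days.
April 1–15, 2288: 15 days.
Residual: 276 days.
Total: 2102 days.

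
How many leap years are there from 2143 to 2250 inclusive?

Years divisible by 4: 2144, 2148, …, 2248 — 27 in all.
Of these, 2200 is divisible by 100 but not 400, so not leap.
Leap years: 27 − 1 = 26.

26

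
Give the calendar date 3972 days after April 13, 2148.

February 27, 2159

Count 3972 days after April 13, 2148:
From April 13, 2148 to April 13, 2158: 10 years, of which 2 contain a Feb 29 — 8×365 + 2×366 = 3652 days.
April 2158: 30 − 13 = 17 days remain.
Then 9 full months totalling 276 days.
February 1–27, 2159: 27 days (2159 is not a leap year).
Residual: 320 days.
Total: 3972 days.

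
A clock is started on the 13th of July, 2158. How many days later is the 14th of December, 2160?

Day-of-year of July 13, 2158: 194.
Day-of-year of December 14, 2160: 349.
2158 has 365 days, so 365 − 194 = 171 days remain in 2158.
Full years: 2159: 365. Sum = 365.
Total: 171 + 365 + 349 = 885 days.

885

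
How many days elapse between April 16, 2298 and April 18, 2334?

13150

From April 16, 2298 to April 16, 2334: 36 years, of which 8 contain a Feb 29 — 28×365 + 8×366 = 13148 days.
(2300 is not a leap year (divisible by 100 but not 400).)
Within April 2334: 18 − 16 = 2 days.
Total: 13150 days.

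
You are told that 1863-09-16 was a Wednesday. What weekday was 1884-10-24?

Friday

From September 16, 1863 to September 16, 1884: 21 years, of which 6 contain a Feb 29 — 15×365 + 6×366 = 7671 days.
September 1884: 30 − 16 = 14 days remain.
October 1–24, 1884: 24 days.
Residual: 38 days.
Total: 7709 days.
7709 mod 7 = 2, so 2 days after Wednesday is Friday.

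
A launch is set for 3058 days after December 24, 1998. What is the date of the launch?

May 9, 2007

Count 3058 days after December 24, 1998:
Day-of-year of December 24, 1998: 358.
Day-of-year of May 9, 2007: 129.
1998 has 365 days, so 365 − 358 = 7 days remain in 1998.
Full years 1999–2006: 6 common + 2 leap = 6×365 + 2×366 = 2922 days.
Total: 7 + 2922 + 129 = 3058 days.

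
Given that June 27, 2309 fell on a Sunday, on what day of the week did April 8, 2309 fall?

Count forward from the earlier date (April 8, 2309) to the later (June 27, 2309):
April 2309: 30 − 8 = 22 days remain.
Then May (31): 31 days.
June 1–27, 2309: 27 days.
Total: 22 + 31 + 27 = 80 days.
80 mod 7 = 3, so 3 days before Sunday is Thursday.

Thursday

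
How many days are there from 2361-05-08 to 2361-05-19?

11

Within May 2361: 19 − 8 = 11 days.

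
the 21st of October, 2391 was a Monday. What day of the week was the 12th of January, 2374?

Saturday

Count forward from the earlier date (January 12, 2374) to the later (October 21, 2391):
Day-of-year of January 12, 2374: 12.
Day-of-year of October 21, 2391: 294.
2374 has 365 days, so 365 − 12 = 353 days remain in 2374.
Full years 2375–2390: 12 common + 4 leap = 12×365 + 4×366 = 5844 days.
Total: 353 + 5844 + 294 = 6491 days.
6491 mod 7 = 2, so 2 days before Monday is Saturday.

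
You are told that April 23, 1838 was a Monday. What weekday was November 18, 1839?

April 23, 1838 → April 23, 1839: 365 days.
April 1839: 30 − 23 = 7 days remain.
Then May (31), June (30), July (31), August (31), September (30), October (31): 31 + 30 + 31 + 31 + 30 + 31 = 184 days.
November 1–18, 1839: 18 days.
Residual: 209 days.
Total: 574 days.
574 is a multiple of 7, so November 18, 1839 falls on the same weekday: Monday.

Monday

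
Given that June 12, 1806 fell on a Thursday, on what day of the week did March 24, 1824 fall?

Wednesday

From June 12, 1806 to June 12, 1823: 17 years, of which 4 contain a Feb 29 — 13×365 + 4×366 = 6209 days.
June 1823: 30 − 12 = 18 days remain.
Then July (31), August (31), September (30), October (31), November (30), December (31), January (31), February 1824 (29): 31 + 31 + 30 + 31 + 30 + 31 + 31 + 29 = 244 days.
March 1–24, 1824: 24 days.
Residual: 286 days.
Total: 6495 days.
6495 mod 7 = 6, so 6 days after Thursday is Wednesday.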